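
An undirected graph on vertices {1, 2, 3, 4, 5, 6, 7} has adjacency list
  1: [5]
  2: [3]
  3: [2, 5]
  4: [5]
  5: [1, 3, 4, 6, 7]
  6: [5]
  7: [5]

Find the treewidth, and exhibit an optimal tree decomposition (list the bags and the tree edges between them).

Treewidth 1.
One optimal decomposition is:
Bags: B1 = {3, 5}  B2 = {1, 5}  B3 = {5, 7}  B4 = {4, 5}  B5 = {2, 3}  B6 = {5, 6}
Tree: B1–B2, B1–B3, B3–B4, B1–B5, B4–B6

The largest bag has 2 vertices, giving width 1; this decomposition certifies tw(G) ≤ 1. G has an edge, so its treewidth is at least 1. Combining the bounds, tw(G) = 1.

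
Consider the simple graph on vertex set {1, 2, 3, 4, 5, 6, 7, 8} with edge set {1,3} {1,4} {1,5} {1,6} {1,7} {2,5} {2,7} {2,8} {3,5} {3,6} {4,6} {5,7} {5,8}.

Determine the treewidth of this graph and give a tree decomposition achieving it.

Every bag has size at most 3, so the width is 3 − 1 = 2 and tw(G) ≤ 2. On the other hand G contains the 3-clique {2, 5, 8}. A clique must lie in a single bag of any decomposition, so no decomposition can have width below 2. Therefore the treewidth is 2.

Treewidth 2.
One such decomposition:
Bags: B1 = {1, 3, 5}  B2 = {1, 5, 7}  B3 = {2, 5, 7}  B4 = {1, 3, 6}  B5 = {1, 4, 6}  B6 = {2, 5, 8}
Tree: B1–B2, B2–B3, B1–B4, B4–B5, B3–B6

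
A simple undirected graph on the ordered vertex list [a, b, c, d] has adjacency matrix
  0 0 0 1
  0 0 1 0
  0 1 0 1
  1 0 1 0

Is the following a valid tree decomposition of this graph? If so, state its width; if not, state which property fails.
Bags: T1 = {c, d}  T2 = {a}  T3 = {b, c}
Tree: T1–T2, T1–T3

A tree decomposition must satisfy three properties: every vertex lies in some bag; for every edge, both endpoints lie together in some bag; and for every vertex, the bags containing it form a connected subtree. Here edge (d,a) lies in no bag, so the decomposition is invalid.

No — edge (d,a) lies in no bag.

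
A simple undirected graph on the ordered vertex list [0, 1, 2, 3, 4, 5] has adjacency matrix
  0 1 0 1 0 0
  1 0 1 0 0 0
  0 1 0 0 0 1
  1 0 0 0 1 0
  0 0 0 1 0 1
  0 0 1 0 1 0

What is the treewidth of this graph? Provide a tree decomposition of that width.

Every bag has size at most 3, so the width is 3 − 1 = 2 and tw(G) ≤ 2. Since 5–4–3–0–1–2–5 is a cycle in G, G is not acyclic. Forests are exactly the graphs of treewidth ≤ 1, so tw(G) ≥ 2. Combining the bounds, tw(G) = 2.

Treewidth 2.
Bags: B1 = {3, 4, 5}  B2 = {0, 3, 5}  B3 = {0, 1, 5}  B4 = {1, 2, 5}
Tree: B1–B2, B2–B3, B3–B4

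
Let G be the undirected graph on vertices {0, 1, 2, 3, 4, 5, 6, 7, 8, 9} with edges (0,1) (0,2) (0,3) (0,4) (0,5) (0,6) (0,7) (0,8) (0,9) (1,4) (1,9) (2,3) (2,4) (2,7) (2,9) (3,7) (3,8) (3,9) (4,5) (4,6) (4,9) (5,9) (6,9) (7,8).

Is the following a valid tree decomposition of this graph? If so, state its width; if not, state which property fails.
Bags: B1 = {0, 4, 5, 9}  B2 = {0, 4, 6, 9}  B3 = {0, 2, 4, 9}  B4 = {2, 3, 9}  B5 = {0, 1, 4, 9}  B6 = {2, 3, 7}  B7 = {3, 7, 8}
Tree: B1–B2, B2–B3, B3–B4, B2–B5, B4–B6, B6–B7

A tree decomposition must satisfy three properties: every vertex lies in some bag; for every edge, both endpoints lie together in some bag; and for every vertex, the bags containing it form a connected subtree. Here edge (0,3) lies in no bag, so the decomposition is invalid.

No — edge (0,3) lies in no bag.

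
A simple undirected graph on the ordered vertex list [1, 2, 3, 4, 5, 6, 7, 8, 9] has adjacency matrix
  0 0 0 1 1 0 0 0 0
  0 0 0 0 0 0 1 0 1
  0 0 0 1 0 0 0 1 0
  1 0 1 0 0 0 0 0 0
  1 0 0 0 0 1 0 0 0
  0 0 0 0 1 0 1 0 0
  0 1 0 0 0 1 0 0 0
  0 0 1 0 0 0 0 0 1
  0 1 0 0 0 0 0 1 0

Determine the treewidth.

2

A width-2 tree decomposition is:
Bags: B1 = {3, 4, 8}  B2 = {4, 8, 9}  B3 = {2, 4, 9}  B4 = {2, 4, 7}  B5 = {4, 6, 7}  B6 = {4, 5, 6}  B7 = {1, 4, 5}
Tree: B1–B2, B2–B3, B3–B4, B4–B5, B5–B6, B6–B7
Every bag has size at most 3, so the width is 3 − 1 = 2 and tw(G) ≤ 2. The edges 4–3–8–9–2–7–6–5–1–4 form a cycle, so G is not a tree and its treewidth is at least 2. Combining the bounds, tw(G) = 2.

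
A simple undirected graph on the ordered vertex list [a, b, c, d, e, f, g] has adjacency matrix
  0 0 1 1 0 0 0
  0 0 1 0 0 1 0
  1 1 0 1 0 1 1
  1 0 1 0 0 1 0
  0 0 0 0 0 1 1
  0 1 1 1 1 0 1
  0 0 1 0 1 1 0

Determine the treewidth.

A width-2 tree decomposition is:
Bags: B1 = {c, f, g}  B2 = {b, c, f}  B3 = {c, d, f}  B4 = {e, f, g}  B5 = {a, c, d}
Tree: B1–B2, B1–B3, B1–B4, B3–B5
Each bag holds 3 vertices, so the decomposition has width 2, which upper-bounds the treewidth. For the lower bound, the 3 vertices {e, f, g} are pairwise adjacent, and any tree decomposition puts a clique entirely inside one bag — forcing width ≥ 2. Combining the bounds, tw(G) = 2.

2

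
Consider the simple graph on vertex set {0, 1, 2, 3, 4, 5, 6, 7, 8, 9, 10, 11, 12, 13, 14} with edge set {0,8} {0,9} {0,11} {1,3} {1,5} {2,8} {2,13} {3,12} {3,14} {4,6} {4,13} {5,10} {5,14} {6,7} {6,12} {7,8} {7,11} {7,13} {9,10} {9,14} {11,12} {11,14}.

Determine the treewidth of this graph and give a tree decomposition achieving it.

Each bag holds 4 vertices, so the decomposition has width 3, which upper-bounds the treewidth. For the lower bound: the 4 vertex sets {1,5,10}, {3}, {14}, {0,9,11,12} are disjoint, each induces a connected subgraph, and every pair is joined by at least one edge of G. Contracting each set to a single vertex therefore yields K_{4} as a minor, and since treewidth is minor-monotone, tw(G) ≥ tw(K_{4}) = 3. Hence tw(G) = 3 exactly.

Treewidth 3.
One optimal decomposition is:
Bags: B1 = {1, 3, 5, 10}  B2 = {3, 5, 10, 14}  B3 = {3, 9, 10, 14}  B4 = {3, 9, 12, 14}  B5 = {9, 11, 12, 14}  B6 = {0, 9, 11, 12}  B7 = {0, 6, 11, 12}  B8 = {0, 6, 7, 11}  B9 = {0, 6, 7, 8}  B10 = {4, 6, 7, 8}  B11 = {4, 7, 8, 13}  B12 = {2, 4, 8, 13}
Tree: B1–B2, B2–B3, B3–B4, B4–B5, B5–B6, B6–B7, B7–B8, B8–B9, B9–B10, B10–B11, B11–B12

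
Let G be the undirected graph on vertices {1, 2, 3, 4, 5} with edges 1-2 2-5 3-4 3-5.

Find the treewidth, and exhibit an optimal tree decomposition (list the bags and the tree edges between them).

Treewidth 1.
One such decomposition:
Bags: B1 = {1, 2}  B2 = {2, 5}  B3 = {3, 5}  B4 = {3, 4}
Tree: B1–B2, B2–B3, B3–B4

Each bag holds 2 vertices, so the decomposition has width 1, which upper-bounds the treewidth. Since G has at least one edge (e.g. 1–2), it is not an edgeless graph, so tw(G) ≥ 1. The upper and lower bounds meet at 1, so that is the treewidth.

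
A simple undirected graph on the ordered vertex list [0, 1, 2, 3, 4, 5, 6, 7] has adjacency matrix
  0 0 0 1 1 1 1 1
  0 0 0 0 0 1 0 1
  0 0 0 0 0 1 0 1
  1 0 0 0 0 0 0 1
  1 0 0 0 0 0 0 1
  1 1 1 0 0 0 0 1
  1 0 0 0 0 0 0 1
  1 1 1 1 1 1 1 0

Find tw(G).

A width-2 tree decomposition is:
Bags: B1 = {1, 5, 7}  B2 = {2, 5, 7}  B3 = {0, 5, 7}  B4 = {0, 3, 7}  B5 = {0, 4, 7}  B6 = {0, 6, 7}
Tree: B1–B2, B2–B3, B3–B4, B4–B5, B3–B6
Every bag has size at most 3, so the width is 3 − 1 = 2 and tw(G) ≤ 2. For the lower bound, the 3 vertices {0, 3, 7} are pairwise adjacent, and any tree decomposition puts a clique entirely inside one bag — forcing width ≥ 2. Combining the bounds, tw(G) = 2.

2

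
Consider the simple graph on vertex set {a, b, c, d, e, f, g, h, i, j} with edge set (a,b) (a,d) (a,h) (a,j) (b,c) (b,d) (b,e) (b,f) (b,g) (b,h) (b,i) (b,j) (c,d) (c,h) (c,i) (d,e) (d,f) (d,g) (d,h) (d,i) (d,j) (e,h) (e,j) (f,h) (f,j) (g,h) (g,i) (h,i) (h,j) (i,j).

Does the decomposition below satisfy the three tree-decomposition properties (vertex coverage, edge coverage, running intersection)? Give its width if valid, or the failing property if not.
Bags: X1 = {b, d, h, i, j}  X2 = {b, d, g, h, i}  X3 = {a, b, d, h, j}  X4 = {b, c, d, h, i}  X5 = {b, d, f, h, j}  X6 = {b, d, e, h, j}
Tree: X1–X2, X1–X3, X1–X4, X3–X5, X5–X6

Vertex coverage: the bags together contain {a, b, c, d, e, f, g, h, i, j}, the full vertex set. Edge coverage: each edge of G has both endpoints in at least one bag. Running intersection: for every vertex, the bags containing it form a connected subtree. All three properties hold, so this is a valid tree decomposition of width max|bag| − 1 = 4, and hence tw(G) ≤ 4.

Yes; width 4.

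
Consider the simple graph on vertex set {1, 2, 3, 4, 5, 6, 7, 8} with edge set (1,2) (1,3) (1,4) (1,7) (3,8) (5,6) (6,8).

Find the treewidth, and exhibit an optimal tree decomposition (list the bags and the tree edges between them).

Treewidth 1.
One optimal decomposition is:
Bags: B1 = {1, 3}  B2 = {3, 8}  B3 = {6, 8}  B4 = {1, 4}  B5 = {1, 7}  B6 = {5, 6}  B7 = {1, 2}
Tree: B1–B2, B2–B3, B1–B4, B4–B5, B3–B6, B1–B7

The largest bag has 2 vertices, giving width 1; this decomposition certifies tw(G) ≤ 1. Since G has at least one edge (e.g. 3–1), it is not an edgeless graph, so tw(G) ≥ 1. The upper and lower bounds meet at 1, so that is the treewidth.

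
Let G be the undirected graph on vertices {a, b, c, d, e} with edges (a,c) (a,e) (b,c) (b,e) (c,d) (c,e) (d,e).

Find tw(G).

2

A width-2 tree decomposition is:
Bags: B1 = {a, c, e}  B2 = {c, d, e}  B3 = {b, c, e}
Tree: B1–B2, B2–B3
Every bag has size at most 3, so the width is 3 − 1 = 2 and tw(G) ≤ 2. Conversely, {c, d, e} is a clique of size 3, and the vertices of any clique must share a bag in every tree decomposition; so some bag has ≥ 3 vertices and tw(G) ≥ 2. Combining the bounds, tw(G) = 2.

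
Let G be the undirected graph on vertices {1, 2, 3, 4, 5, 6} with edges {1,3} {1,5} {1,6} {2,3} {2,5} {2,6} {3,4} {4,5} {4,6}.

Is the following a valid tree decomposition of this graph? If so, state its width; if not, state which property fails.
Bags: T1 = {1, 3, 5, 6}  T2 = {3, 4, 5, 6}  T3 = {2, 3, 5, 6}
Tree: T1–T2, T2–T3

Checking the three conditions: (i) the bags cover all of {1, 2, 3, 4, 5, 6}; (ii) for each edge, some bag contains both endpoints; (iii) the bags containing any fixed vertex form a subtree. All hold, so the decomposition is valid with width 4 − 1 = 3.

Yes; width 3.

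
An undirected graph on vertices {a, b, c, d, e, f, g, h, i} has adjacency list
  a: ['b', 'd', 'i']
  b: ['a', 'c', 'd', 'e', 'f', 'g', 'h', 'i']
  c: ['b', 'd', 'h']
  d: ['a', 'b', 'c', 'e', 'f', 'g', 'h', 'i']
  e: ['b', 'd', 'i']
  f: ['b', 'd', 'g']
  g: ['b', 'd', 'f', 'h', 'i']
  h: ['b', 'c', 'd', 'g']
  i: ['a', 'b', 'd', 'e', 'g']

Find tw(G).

A width-3 tree decomposition is:
Bags: B1 = {b, d, f, g}  B2 = {b, d, g, i}  B3 = {a, b, d, i}  B4 = {b, d, g, h}  B5 = {b, c, d, h}  B6 = {b, d, e, i}
Tree: B1–B2, B2–B3, B2–B4, B4–B5, B2–B6
Each bag holds 4 vertices, so the decomposition has width 3, which upper-bounds the treewidth. On the other hand G contains the 4-clique {b, d, g, h}. A clique must lie in a single bag of any decomposition, so no decomposition can have width below 3. Hence tw(G) = 3 exactly.

3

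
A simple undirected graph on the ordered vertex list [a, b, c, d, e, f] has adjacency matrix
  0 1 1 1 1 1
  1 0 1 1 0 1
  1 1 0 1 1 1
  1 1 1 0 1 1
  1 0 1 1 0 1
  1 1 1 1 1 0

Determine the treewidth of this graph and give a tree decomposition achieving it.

Treewidth 4.
Bags: B1 = {a, c, d, e, f}  B2 = {a, b, c, d, f}
Tree: B1–B2

Every bag has size at most 5, so the width is 5 − 1 = 4 and tw(G) ≤ 4. Conversely, {a, c, d, e, f} is a clique of size 5, and the vertices of any clique must share a bag in every tree decomposition; so some bag has ≥ 5 vertices and tw(G) ≥ 4. Therefore the treewidth is 4.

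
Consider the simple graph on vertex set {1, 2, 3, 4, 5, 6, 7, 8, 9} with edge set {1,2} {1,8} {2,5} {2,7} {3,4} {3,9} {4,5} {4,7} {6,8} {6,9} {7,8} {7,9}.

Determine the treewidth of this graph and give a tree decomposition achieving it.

Treewidth 3.
One optimal decomposition is:
Bags: B1 = {3, 4, 5, 9}  B2 = {4, 5, 7, 9}  B3 = {2, 5, 7, 9}  B4 = {2, 6, 7, 9}  B5 = {2, 6, 7, 8}  B6 = {1, 2, 6, 8}
Tree: B1–B2, B2–B3, B3–B4, B4–B5, B5–B6

Every bag has size at most 4, so the width is 4 − 1 = 3 and tw(G) ≤ 3. For the lower bound: the 4 vertex sets {3,4,5}, {9}, {7}, {1,2,6,8} are disjoint, each induces a connected subgraph, and every pair is joined by at least one edge of G. Contracting each set to a single vertex therefore yields K_{4} as a minor, and since treewidth is minor-monotone, tw(G) ≥ tw(K_{4}) = 3. Therefore the treewidth is 3.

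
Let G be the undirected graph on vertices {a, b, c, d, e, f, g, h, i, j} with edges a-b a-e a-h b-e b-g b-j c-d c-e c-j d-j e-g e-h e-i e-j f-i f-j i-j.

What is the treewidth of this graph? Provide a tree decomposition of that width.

Each bag holds 3 vertices, so the decomposition has width 2, which upper-bounds the treewidth. On the other hand G contains the 3-clique {c, d, j}. A clique must lie in a single bag of any decomposition, so no decomposition can have width below 2. The upper and lower bounds meet at 2, so that is the treewidth.

Treewidth 2.
One optimal decomposition is:
Bags: B1 = {c, e, j}  B2 = {b, e, j}  B3 = {a, b, e}  B4 = {e, i, j}  B5 = {c, d, j}  B6 = {a, e, h}  B7 = {f, i, j}  B8 = {b, e, g}
Tree: B1–B2, B2–B3, B1–B4, B1–B5, B3–B6, B4–B7, B2–B8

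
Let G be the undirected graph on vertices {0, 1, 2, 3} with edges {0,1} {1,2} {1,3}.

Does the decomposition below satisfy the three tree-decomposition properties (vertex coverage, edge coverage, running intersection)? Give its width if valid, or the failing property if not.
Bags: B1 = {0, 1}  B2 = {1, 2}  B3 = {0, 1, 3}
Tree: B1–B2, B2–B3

No — bags containing vertex 0 are not connected in the tree.

A tree decomposition must satisfy three properties: every vertex lies in some bag; for every edge, both endpoints lie together in some bag; and for every vertex, the bags containing it form a connected subtree. Here bags containing vertex 0 are not connected in the tree, so the decomposition is invalid.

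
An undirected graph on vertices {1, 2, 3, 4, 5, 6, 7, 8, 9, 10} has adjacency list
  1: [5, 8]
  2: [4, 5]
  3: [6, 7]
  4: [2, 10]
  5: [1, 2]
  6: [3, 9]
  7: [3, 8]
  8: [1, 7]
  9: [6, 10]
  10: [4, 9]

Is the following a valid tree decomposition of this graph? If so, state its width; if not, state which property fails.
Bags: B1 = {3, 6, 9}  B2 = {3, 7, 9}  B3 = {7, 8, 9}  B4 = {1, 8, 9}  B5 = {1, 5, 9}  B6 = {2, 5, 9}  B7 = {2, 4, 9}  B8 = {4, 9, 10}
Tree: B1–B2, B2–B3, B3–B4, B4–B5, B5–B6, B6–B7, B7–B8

Yes; width 2.

Every vertex of G appears in some bag (union = {1, 2, 3, 4, 5, 6, 7, 8, 9, 10}); every edge is covered by a bag; and for each vertex v the set of bags containing v is connected in the bag tree. The decomposition is therefore valid. The largest bag has 3 vertices, so the width is 2.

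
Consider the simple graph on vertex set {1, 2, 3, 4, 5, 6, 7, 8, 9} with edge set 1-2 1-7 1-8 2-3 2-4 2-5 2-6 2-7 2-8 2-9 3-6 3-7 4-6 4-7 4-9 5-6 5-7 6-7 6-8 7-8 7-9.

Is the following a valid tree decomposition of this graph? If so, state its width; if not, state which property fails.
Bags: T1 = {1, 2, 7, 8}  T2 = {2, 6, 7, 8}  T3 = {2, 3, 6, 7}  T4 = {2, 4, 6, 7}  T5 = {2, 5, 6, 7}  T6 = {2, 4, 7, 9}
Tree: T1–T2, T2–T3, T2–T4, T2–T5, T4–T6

Checking the three conditions: (i) the bags cover all of {1, 2, 3, 4, 5, 6, 7, 8, 9}; (ii) for each edge, some bag contains both endpoints; (iii) the bags containing any fixed vertex form a subtree. All hold, so the decomposition is valid with width 4 − 1 = 3.

Yes; width 3.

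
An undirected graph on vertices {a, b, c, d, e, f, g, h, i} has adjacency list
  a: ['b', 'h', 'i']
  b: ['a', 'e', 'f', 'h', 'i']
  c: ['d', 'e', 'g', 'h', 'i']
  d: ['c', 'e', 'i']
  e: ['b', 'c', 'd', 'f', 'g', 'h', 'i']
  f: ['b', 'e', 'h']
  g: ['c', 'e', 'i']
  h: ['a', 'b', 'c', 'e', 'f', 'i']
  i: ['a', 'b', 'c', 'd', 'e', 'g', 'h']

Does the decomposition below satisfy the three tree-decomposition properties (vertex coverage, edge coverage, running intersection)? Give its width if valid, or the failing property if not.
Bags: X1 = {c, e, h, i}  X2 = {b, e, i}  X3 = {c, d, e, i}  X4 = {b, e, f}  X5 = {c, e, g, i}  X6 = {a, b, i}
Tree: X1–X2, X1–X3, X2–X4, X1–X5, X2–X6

A tree decomposition must satisfy three properties: every vertex lies in some bag; for every edge, both endpoints lie together in some bag; and for every vertex, the bags containing it form a connected subtree. Here edge (h,b) lies in no bag, so the decomposition is invalid.

No — edge (h,b) lies in no bag.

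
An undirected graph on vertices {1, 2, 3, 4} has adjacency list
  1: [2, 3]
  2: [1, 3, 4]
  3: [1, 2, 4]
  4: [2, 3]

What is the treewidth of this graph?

2

A width-2 tree decomposition is:
Bags: B1 = {2, 3, 4}  B2 = {1, 2, 3}
Tree: B1–B2
Every bag has size at most 3, so the width is 3 − 1 = 2 and tw(G) ≤ 2. On the other hand G contains the 3-clique {1, 2, 3}. A clique must lie in a single bag of any decomposition, so no decomposition can have width below 2. The upper and lower bounds meet at 2, so that is the treewidth.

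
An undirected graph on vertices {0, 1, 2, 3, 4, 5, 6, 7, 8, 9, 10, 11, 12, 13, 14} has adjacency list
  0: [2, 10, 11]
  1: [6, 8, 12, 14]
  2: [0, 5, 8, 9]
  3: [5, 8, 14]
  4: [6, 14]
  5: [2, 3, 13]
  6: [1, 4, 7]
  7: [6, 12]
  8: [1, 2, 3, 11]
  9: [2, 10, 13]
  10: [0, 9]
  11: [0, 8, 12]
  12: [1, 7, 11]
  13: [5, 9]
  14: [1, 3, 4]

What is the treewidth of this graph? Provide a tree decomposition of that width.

Treewidth 3.
One such decomposition:
Bags: B1 = {4, 6, 7, 12}  B2 = {1, 4, 6, 12}  B3 = {1, 4, 12, 14}  B4 = {1, 11, 12, 14}  B5 = {1, 8, 11, 14}  B6 = {3, 8, 11, 14}  B7 = {0, 3, 8, 11}  B8 = {0, 2, 3, 8}  B9 = {0, 2, 3, 5}  B10 = {0, 2, 5, 10}  B11 = {2, 5, 9, 10}  B12 = {5, 9, 10, 13}
Tree: B1–B2, B2–B3, B3–B4, B4–B5, B5–B6, B6–B7, B7–B8, B8–B9, B9–B10, B10–B11, B11–B12

Each bag holds 4 vertices, so the decomposition has width 3, which upper-bounds the treewidth. For the lower bound: the 4 vertex sets {4,6,7}, {12}, {1}, {3,8,11,14} are disjoint, each induces a connected subgraph, and every pair is joined by at least one edge of G. Contracting each set to a single vertex therefore yields K_{4} as a minor, and since treewidth is minor-monotone, tw(G) ≥ tw(K_{4}) = 3. Therefore the treewidth is 3.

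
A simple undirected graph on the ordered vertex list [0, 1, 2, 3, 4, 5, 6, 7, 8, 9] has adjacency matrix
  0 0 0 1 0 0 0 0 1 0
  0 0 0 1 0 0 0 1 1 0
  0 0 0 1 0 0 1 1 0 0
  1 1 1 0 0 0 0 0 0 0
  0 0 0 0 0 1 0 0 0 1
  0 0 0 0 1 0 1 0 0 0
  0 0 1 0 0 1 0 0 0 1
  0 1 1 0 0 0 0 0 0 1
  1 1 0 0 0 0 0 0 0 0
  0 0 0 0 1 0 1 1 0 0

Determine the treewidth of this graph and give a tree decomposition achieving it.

Treewidth 2.
One optimal decomposition is:
Bags: B1 = {0, 1, 8}  B2 = {0, 1, 3}  B3 = {1, 3, 7}  B4 = {2, 3, 7}  B5 = {2, 7, 9}  B6 = {2, 6, 9}  B7 = {4, 6, 9}  B8 = {4, 5, 6}
Tree: B1–B2, B2–B3, B3–B4, B4–B5, B5–B6, B6–B7, B7–B8

Each bag holds 3 vertices, so the decomposition has width 2, which upper-bounds the treewidth. For the lower bound, G contains the cycle 8–0–3–1–8, so G is not a forest; only forests have treewidth ≤ 1, hence tw(G) ≥ 2. The upper and lower bounds meet at 2, so that is the treewidth.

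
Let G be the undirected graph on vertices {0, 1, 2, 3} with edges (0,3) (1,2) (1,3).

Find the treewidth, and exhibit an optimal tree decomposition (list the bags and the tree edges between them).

The largest bag has 2 vertices, giving width 1; this decomposition certifies tw(G) ≤ 1. Since G has at least one edge (e.g. 3–0), it is not an edgeless graph, so tw(G) ≥ 1. Therefore the treewidth is 1.

Treewidth 1.
Bags: B1 = {0, 3}  B2 = {1, 3}  B3 = {1, 2}
Tree: B1–B2, B2–B3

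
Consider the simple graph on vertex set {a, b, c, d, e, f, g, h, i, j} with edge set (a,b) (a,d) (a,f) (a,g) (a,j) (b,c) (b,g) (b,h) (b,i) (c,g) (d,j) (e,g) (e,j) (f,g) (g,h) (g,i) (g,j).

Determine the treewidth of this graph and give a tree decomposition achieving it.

Every bag has size at most 3, so the width is 3 − 1 = 2 and tw(G) ≤ 2. For the lower bound, the 3 vertices {a, d, j} are pairwise adjacent, and any tree decomposition puts a clique entirely inside one bag — forcing width ≥ 2. Hence tw(G) = 2 exactly.

Treewidth 2.
Bags: B1 = {b, g, i}  B2 = {a, b, g}  B3 = {b, g, h}  B4 = {b, c, g}  B5 = {a, g, j}  B6 = {e, g, j}  B7 = {a, f, g}  B8 = {a, d, j}
Tree: B1–B2, B1–B3, B3–B4, B2–B5, B5–B6, B2–B7, B5–B8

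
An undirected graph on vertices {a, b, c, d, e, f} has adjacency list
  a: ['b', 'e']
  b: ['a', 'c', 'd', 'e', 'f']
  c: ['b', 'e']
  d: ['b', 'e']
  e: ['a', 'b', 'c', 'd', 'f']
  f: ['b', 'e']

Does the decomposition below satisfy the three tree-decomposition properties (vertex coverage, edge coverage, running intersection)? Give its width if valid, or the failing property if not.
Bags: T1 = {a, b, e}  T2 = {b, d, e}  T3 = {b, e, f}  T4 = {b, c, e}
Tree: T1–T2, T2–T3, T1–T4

Yes; width 2.

Every vertex of G appears in some bag (union = {a, b, c, d, e, f}); every edge is covered by a bag; and for each vertex v the set of bags containing v is connected in the bag tree. The decomposition is therefore valid. The largest bag has 3 vertices, so the width is 2.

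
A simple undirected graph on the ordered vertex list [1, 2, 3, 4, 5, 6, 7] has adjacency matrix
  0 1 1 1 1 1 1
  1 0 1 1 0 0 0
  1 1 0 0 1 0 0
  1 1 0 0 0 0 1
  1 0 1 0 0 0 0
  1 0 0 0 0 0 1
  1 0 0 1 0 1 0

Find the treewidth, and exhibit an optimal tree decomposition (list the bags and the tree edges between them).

Treewidth 2.
One such decomposition:
Bags: B1 = {1, 2, 4}  B2 = {1, 2, 3}  B3 = {1, 4, 7}  B4 = {1, 3, 5}  B5 = {1, 6, 7}
Tree: B1–B2, B1–B3, B2–B4, B3–B5

Each bag holds 3 vertices, so the decomposition has width 2, which upper-bounds the treewidth. On the other hand G contains the 3-clique {1, 2, 3}. A clique must lie in a single bag of any decomposition, so no decomposition can have width below 2. Therefore the treewidth is 2.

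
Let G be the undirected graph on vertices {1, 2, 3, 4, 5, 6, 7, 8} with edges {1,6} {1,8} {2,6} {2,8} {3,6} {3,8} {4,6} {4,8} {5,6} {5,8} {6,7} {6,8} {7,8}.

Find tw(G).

2

A width-2 tree decomposition is:
Bags: B1 = {5, 6, 8}  B2 = {4, 6, 8}  B3 = {1, 6, 8}  B4 = {3, 6, 8}  B5 = {6, 7, 8}  B6 = {2, 6, 8}
Tree: B1–B2, B1–B3, B2–B4, B3–B5, B3–B6
Every bag has size at most 3, so the width is 3 − 1 = 2 and tw(G) ≤ 2. Conversely, {1, 6, 8} is a clique of size 3, and the vertices of any clique must share a bag in every tree decomposition; so some bag has ≥ 3 vertices and tw(G) ≥ 2. Combining the bounds, tw(G) = 2.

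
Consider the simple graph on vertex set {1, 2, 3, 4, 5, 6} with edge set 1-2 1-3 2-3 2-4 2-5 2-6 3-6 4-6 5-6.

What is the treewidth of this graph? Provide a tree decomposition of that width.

Every bag has size at most 3, so the width is 3 − 1 = 2 and tw(G) ≤ 2. Conversely, {1, 2, 3} is a clique of size 3, and the vertices of any clique must share a bag in every tree decomposition; so some bag has ≥ 3 vertices and tw(G) ≥ 2. The upper and lower bounds meet at 2, so that is the treewidth.

Treewidth 2.
Bags: B1 = {2, 3, 6}  B2 = {2, 5, 6}  B3 = {1, 2, 3}  B4 = {2, 4, 6}
Tree: B1–B2, B1–B3, B1–B4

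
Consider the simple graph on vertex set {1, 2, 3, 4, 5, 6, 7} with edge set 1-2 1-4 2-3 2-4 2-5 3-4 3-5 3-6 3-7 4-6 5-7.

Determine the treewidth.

A width-2 tree decomposition is:
Bags: B1 = {3, 5, 7}  B2 = {2, 3, 5}  B3 = {2, 3, 4}  B4 = {1, 2, 4}  B5 = {3, 4, 6}
Tree: B1–B2, B2–B3, B3–B4, B3–B5
The largest bag has 3 vertices, giving width 2; this decomposition certifies tw(G) ≤ 2. For the lower bound, the 3 vertices {1, 2, 4} are pairwise adjacent, and any tree decomposition puts a clique entirely inside one bag — forcing width ≥ 2. Combining the bounds, tw(G) = 2.

2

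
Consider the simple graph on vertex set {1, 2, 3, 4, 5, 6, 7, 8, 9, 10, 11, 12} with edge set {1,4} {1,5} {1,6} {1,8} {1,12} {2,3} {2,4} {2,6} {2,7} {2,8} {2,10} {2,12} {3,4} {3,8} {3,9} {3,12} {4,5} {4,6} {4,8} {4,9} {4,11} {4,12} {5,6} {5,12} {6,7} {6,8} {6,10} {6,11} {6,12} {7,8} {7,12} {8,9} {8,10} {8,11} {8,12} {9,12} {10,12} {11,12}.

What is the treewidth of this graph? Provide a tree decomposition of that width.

Each bag holds 5 vertices, so the decomposition has width 4, which upper-bounds the treewidth. On the other hand G contains the 5-clique {2, 6, 8, 10, 12}. A clique must lie in a single bag of any decomposition, so no decomposition can have width below 4. Combining the bounds, tw(G) = 4.

Treewidth 4.
One such decomposition:
Bags: B1 = {2, 4, 6, 8, 12}  B2 = {2, 6, 8, 10, 12}  B3 = {2, 3, 4, 8, 12}  B4 = {3, 4, 8, 9, 12}  B5 = {2, 6, 7, 8, 12}  B6 = {4, 6, 8, 11, 12}  B7 = {1, 4, 6, 8, 12}  B8 = {1, 4, 5, 6, 12}
Tree: B1–B2, B1–B3, B3–B4, B2–B5, B1–B6, B6–B7, B7–B8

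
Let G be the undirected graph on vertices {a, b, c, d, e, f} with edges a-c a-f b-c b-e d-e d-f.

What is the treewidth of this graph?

A width-2 tree decomposition is:
Bags: B1 = {a, b, c}  B2 = {a, b, f}  B3 = {b, d, f}  B4 = {b, d, e}
Tree: B1–B2, B2–B3, B3–B4
Every bag has size at most 3, so the width is 3 − 1 = 2 and tw(G) ≤ 2. For the lower bound, G contains the cycle b–c–a–f–d–e–b, so G is not a forest; only forests have treewidth ≤ 1, hence tw(G) ≥ 2. Therefore the treewidth is 2.

2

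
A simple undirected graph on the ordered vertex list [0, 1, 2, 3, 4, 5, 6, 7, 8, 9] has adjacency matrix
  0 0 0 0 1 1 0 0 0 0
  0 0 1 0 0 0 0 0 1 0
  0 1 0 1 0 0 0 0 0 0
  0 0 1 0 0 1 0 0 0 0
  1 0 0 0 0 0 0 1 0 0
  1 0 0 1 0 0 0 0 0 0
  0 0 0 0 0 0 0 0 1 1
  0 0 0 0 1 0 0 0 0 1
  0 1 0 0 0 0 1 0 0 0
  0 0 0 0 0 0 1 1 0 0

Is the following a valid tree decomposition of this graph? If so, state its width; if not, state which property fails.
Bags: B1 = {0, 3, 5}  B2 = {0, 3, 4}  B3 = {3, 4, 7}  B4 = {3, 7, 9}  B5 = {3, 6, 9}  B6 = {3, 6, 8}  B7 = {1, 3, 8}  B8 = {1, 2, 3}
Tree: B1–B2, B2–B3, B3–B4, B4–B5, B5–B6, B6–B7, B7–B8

Every vertex of G appears in some bag (union = {0, 1, 2, 3, 4, 5, 6, 7, 8, 9}); every edge is covered by a bag; and for each vertex v the set of bags containing v is connected in the bag tree. The decomposition is therefore valid. The largest bag has 3 vertices, so the width is 2.

Yes; width 2.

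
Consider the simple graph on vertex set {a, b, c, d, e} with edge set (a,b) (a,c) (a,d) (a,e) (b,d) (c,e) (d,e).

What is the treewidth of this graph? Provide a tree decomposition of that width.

Each bag holds 3 vertices, so the decomposition has width 2, which upper-bounds the treewidth. Conversely, {a, d, e} is a clique of size 3, and the vertices of any clique must share a bag in every tree decomposition; so some bag has ≥ 3 vertices and tw(G) ≥ 2. Combining the bounds, tw(G) = 2.

Treewidth 2.
Bags: B1 = {a, b, d}  B2 = {a, d, e}  B3 = {a, c, e}
Tree: B1–B2, B2–B3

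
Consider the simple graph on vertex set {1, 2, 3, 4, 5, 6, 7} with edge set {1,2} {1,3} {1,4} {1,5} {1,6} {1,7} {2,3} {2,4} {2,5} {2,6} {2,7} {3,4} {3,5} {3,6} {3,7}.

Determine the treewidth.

A width-3 tree decomposition is:
Bags: B1 = {1, 2, 3, 5}  B2 = {1, 2, 3, 4}  B3 = {1, 2, 3, 7}  B4 = {1, 2, 3, 6}
Tree: B1–B2, B2–B3, B2–B4
The largest bag has 4 vertices, giving width 3; this decomposition certifies tw(G) ≤ 3. For the lower bound, the 4 vertices {1, 2, 3, 4} are pairwise adjacent, and any tree decomposition puts a clique entirely inside one bag — forcing width ≥ 3. Combining the bounds, tw(G) = 3.

3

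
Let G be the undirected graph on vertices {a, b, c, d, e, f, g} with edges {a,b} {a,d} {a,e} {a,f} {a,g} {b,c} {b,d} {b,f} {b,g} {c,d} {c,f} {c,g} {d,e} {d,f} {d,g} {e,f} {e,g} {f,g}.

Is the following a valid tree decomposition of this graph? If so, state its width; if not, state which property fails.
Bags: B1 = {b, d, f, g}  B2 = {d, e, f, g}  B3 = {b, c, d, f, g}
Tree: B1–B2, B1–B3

A tree decomposition must satisfy three properties: every vertex lies in some bag; for every edge, both endpoints lie together in some bag; and for every vertex, the bags containing it form a connected subtree. Here vertex a appears in no bag, so the decomposition is invalid.

No — vertex a appears in no bag.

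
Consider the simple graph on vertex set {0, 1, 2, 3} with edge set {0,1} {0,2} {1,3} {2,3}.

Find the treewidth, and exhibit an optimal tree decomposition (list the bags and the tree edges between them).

Treewidth 2.
One optimal decomposition is:
Bags: B1 = {0, 2, 3}  B2 = {0, 1, 3}
Tree: B1–B2

Each bag holds 3 vertices, so the decomposition has width 2, which upper-bounds the treewidth. The edges 3–2–0–1–3 form a cycle, so G is not a tree and its treewidth is at least 2. Therefore the treewidth is 2.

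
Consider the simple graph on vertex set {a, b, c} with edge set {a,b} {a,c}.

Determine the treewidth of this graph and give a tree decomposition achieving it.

Every bag has size at most 2, so the width is 2 − 1 = 1 and tw(G) ≤ 1. Any graph with an edge has treewidth ≥ 1, and G has the edge c–a. Combining the bounds, tw(G) = 1.

Treewidth 1.
One such decomposition:
Bags: B1 = {a, c}  B2 = {a, b}
Tree: B1–B2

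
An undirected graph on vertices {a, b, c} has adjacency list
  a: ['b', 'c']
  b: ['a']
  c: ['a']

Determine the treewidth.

1

A width-1 tree decomposition is:
Bags: B1 = {a, c}  B2 = {a, b}
Tree: B1–B2
Every bag has size at most 2, so the width is 2 − 1 = 1 and tw(G) ≤ 1. Any graph with an edge has treewidth ≥ 1, and G has the edge c–a. The upper and lower bounds meet at 1, so that is the treewidth.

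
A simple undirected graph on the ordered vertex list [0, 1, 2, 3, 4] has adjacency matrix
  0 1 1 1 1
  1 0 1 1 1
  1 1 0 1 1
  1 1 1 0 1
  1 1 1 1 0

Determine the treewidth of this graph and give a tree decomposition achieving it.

Treewidth 4.
Bags: B1 = {0, 1, 2, 3, 4}
Tree: (single bag)

A single bag containing all 5 vertices is trivially a valid decomposition of width 4. On the other hand G contains the 5-clique {0, 1, 2, 3, 4}. A clique must lie in a single bag of any decomposition, so no decomposition can have width below 4. The upper and lower bounds meet at 4, so that is the treewidth.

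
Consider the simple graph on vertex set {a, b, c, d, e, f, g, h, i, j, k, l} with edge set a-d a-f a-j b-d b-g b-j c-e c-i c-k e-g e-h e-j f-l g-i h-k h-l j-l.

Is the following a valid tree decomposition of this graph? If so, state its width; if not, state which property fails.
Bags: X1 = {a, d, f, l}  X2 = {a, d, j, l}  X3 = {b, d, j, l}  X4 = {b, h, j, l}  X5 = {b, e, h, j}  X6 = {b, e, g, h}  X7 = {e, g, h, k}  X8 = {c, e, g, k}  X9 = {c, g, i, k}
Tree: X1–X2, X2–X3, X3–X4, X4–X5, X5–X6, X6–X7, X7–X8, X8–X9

Vertex coverage: the bags together contain {a, b, c, d, e, f, g, h, i, j, k, l}, the full vertex set. Edge coverage: each edge of G has both endpoints in at least one bag. Running intersection: for every vertex, the bags containing it form a connected subtree. All three properties hold, so this is a valid tree decomposition of width max|bag| − 1 = 3, and hence tw(G) ≤ 3.

Yes; width 3.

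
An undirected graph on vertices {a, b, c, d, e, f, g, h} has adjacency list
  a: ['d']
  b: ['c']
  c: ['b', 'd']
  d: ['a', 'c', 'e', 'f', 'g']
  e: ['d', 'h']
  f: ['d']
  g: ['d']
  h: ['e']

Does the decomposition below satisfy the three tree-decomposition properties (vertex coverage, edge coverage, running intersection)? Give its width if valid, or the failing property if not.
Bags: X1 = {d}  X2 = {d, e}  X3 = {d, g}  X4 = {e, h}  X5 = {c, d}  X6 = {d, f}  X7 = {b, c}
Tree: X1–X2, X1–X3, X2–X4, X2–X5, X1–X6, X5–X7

No — vertex a appears in no bag.

A tree decomposition must satisfy three properties: every vertex lies in some bag; for every edge, both endpoints lie together in some bag; and for every vertex, the bags containing it form a connected subtree. Here vertex a appears in no bag, so the decomposition is invalid.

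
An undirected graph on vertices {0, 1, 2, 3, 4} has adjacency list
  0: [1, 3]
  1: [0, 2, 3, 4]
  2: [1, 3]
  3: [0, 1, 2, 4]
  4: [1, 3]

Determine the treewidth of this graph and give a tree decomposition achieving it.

Each bag holds 3 vertices, so the decomposition has width 2, which upper-bounds the treewidth. Conversely, {0, 1, 3} is a clique of size 3, and the vertices of any clique must share a bag in every tree decomposition; so some bag has ≥ 3 vertices and tw(G) ≥ 2. Combining the bounds, tw(G) = 2.

Treewidth 2.
One optimal decomposition is:
Bags: B1 = {1, 2, 3}  B2 = {0, 1, 3}  B3 = {1, 3, 4}
Tree: B1–B2, B2–B3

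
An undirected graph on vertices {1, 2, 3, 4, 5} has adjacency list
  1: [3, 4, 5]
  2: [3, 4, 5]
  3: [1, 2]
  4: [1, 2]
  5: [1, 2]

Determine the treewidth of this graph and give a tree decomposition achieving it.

The largest bag has 3 vertices, giving width 2; this decomposition certifies tw(G) ≤ 2. The edges 3–2–5–1–3 form a cycle, so G is not a tree and its treewidth is at least 2. The upper and lower bounds meet at 2, so that is the treewidth.

Treewidth 2.
One optimal decomposition is:
Bags: B1 = {1, 2, 3}  B2 = {1, 2, 5}  B3 = {1, 2, 4}
Tree: B1–B2, B2–B3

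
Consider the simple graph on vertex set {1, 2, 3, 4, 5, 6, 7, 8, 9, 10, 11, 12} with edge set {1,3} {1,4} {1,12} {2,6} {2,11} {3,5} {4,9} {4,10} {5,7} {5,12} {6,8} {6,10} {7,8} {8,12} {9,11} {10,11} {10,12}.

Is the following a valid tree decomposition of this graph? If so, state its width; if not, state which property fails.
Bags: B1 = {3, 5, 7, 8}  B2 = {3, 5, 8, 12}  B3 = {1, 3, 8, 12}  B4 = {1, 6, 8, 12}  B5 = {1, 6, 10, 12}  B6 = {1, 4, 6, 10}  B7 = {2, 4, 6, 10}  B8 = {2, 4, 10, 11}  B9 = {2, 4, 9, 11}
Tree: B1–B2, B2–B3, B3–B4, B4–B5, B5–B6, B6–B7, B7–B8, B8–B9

Yes; width 3.

Every vertex of G appears in some bag (union = {1, 2, 3, 4, 5, 6, 7, 8, 9, 10, 11, 12}); every edge is covered by a bag; and for each vertex v the set of bags containing v is connected in the bag tree. The decomposition is therefore valid. The largest bag has 4 vertices, so the width is 3.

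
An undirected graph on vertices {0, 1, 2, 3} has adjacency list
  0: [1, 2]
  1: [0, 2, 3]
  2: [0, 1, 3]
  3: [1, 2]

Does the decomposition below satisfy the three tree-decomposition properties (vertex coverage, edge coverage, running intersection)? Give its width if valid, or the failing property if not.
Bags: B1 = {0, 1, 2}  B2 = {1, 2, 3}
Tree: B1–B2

Yes; width 2.

Checking the three conditions: (i) the bags cover all of {0, 1, 2, 3}; (ii) for each edge, some bag contains both endpoints; (iii) the bags containing any fixed vertex form a subtree. All hold, so the decomposition is valid with width 3 − 1 = 2.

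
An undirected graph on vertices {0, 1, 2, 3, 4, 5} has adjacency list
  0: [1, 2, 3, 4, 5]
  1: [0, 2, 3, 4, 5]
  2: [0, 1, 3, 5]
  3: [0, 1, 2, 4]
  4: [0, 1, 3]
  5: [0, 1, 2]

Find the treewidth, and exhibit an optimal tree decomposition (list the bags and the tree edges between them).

The largest bag has 4 vertices, giving width 3; this decomposition certifies tw(G) ≤ 3. On the other hand G contains the 4-clique {0, 1, 2, 3}. A clique must lie in a single bag of any decomposition, so no decomposition can have width below 3. Combining the bounds, tw(G) = 3.

Treewidth 3.
One such decomposition:
Bags: B1 = {0, 1, 2, 3}  B2 = {0, 1, 3, 4}  B3 = {0, 1, 2, 5}
Tree: B1–B2, B1–B3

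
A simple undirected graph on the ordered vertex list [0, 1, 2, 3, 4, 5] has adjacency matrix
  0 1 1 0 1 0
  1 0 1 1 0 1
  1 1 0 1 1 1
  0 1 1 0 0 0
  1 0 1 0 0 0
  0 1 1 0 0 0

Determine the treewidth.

2

A width-2 tree decomposition is:
Bags: B1 = {0, 2, 4}  B2 = {0, 1, 2}  B3 = {1, 2, 3}  B4 = {1, 2, 5}
Tree: B1–B2, B2–B3, B3–B4
Each bag holds 3 vertices, so the decomposition has width 2, which upper-bounds the treewidth. For the lower bound, the 3 vertices {0, 1, 2} are pairwise adjacent, and any tree decomposition puts a clique entirely inside one bag — forcing width ≥ 2. Hence tw(G) = 2 exactly.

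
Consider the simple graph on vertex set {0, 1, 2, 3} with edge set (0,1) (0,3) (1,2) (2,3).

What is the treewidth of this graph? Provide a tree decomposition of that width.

Every bag has size at most 3, so the width is 3 − 1 = 2 and tw(G) ≤ 2. The edges 3–2–1–0–3 form a cycle, so G is not a tree and its treewidth is at least 2. Therefore the treewidth is 2.

Treewidth 2.
One such decomposition:
Bags: B1 = {1, 2, 3}  B2 = {0, 1, 3}
Tree: B1–B2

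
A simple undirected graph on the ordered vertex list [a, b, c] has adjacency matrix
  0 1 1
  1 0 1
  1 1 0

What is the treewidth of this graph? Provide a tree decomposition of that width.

A single bag containing all 3 vertices is trivially a valid decomposition of width 2. For the lower bound, the 3 vertices {a, b, c} are pairwise adjacent, and any tree decomposition puts a clique entirely inside one bag — forcing width ≥ 2. Therefore the treewidth is 2.

Treewidth 2.
One optimal decomposition is:
Bags: B1 = {a, b, c}
Tree: (single bag)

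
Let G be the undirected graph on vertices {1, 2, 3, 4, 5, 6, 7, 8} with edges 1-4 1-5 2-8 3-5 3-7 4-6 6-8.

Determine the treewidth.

A width-1 tree decomposition is:
Bags: B1 = {2, 8}  B2 = {6, 8}  B3 = {4, 6}  B4 = {1, 4}  B5 = {1, 5}  B6 = {3, 5}  B7 = {3, 7}
Tree: B1–B2, B2–B3, B3–B4, B4–B5, B5–B6, B6–B7
Every bag has size at most 2, so the width is 2 − 1 = 1 and tw(G) ≤ 1. Any graph with an edge has treewidth ≥ 1, and G has the edge 2–8. Hence tw(G) = 1 exactly.

1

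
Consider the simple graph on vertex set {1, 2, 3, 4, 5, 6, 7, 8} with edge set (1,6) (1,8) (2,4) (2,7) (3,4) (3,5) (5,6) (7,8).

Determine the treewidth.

2

A width-2 tree decomposition is:
Bags: B1 = {2, 3, 4}  B2 = {2, 3, 7}  B3 = {3, 7, 8}  B4 = {1, 3, 8}  B5 = {1, 3, 6}  B6 = {3, 5, 6}
Tree: B1–B2, B2–B3, B3–B4, B4–B5, B5–B6
Every bag has size at most 3, so the width is 3 − 1 = 2 and tw(G) ≤ 2. For the lower bound, G contains the cycle 3–4–2–7–8–1–6–5–3, so G is not a forest; only forests have treewidth ≤ 1, hence tw(G) ≥ 2. Combining the bounds, tw(G) = 2.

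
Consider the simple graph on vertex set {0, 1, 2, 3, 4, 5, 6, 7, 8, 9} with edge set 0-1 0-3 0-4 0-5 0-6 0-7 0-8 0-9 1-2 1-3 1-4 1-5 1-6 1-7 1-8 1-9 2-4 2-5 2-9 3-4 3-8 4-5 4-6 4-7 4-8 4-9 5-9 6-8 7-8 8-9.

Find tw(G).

A width-4 tree decomposition is:
Bags: B1 = {0, 1, 4, 5, 9}  B2 = {0, 1, 4, 8, 9}  B3 = {1, 2, 4, 5, 9}  B4 = {0, 1, 4, 6, 8}  B5 = {0, 1, 3, 4, 8}  B6 = {0, 1, 4, 7, 8}
Tree: B1–B2, B1–B3, B2–B4, B2–B5, B4–B6
Every bag has size at most 5, so the width is 5 − 1 = 4 and tw(G) ≤ 4. On the other hand G contains the 5-clique {0, 1, 4, 8, 9}. A clique must lie in a single bag of any decomposition, so no decomposition can have width below 4. The upper and lower bounds meet at 4, so that is the treewidth.

4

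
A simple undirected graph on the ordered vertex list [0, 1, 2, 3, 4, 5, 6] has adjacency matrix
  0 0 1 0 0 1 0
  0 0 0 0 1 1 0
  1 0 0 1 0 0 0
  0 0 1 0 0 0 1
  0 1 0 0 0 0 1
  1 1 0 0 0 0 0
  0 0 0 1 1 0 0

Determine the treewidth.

A width-2 tree decomposition is:
Bags: B1 = {0, 2, 5}  B2 = {2, 3, 5}  B3 = {3, 5, 6}  B4 = {4, 5, 6}  B5 = {1, 4, 5}
Tree: B1–B2, B2–B3, B3–B4, B4–B5
The largest bag has 3 vertices, giving width 2; this decomposition certifies tw(G) ≤ 2. For the lower bound, G contains the cycle 5–0–2–3–6–4–1–5, so G is not a forest; only forests have treewidth ≤ 1, hence tw(G) ≥ 2. The upper and lower bounds meet at 2, so that is the treewidth.

2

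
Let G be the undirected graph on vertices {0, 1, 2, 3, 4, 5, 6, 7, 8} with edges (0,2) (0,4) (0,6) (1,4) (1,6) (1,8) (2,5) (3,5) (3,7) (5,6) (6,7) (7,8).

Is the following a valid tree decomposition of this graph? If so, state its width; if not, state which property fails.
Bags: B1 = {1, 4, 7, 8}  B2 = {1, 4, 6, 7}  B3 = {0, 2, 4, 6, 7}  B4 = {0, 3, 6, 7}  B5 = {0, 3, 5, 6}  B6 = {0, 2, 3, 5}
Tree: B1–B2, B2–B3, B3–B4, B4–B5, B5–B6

No — bags containing vertex 2 are not connected in the tree.

A tree decomposition must satisfy three properties: every vertex lies in some bag; for every edge, both endpoints lie together in some bag; and for every vertex, the bags containing it form a connected subtree. Here bags containing vertex 2 are not connected in the tree, so the decomposition is invalid.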